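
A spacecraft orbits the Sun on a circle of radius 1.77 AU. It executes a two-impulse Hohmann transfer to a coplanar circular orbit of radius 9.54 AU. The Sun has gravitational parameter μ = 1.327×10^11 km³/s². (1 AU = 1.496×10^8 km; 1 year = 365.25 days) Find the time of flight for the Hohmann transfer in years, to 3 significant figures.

In km: r₁ = 1.77 × 1.496×10^8 = 2.64792×10^8 km; r₂ = 9.54 × 1.496×10^8 = 1.427184×10^9 km.
Semi-major axis of the transfer orbit: a_t = (2.64792×10^8 + 1.427184×10^9)/2 = 8.45988×10^8 km.
Transfer time t = π√(a_t³/μ) = π√((8.45988×10^8)³ / 1.327×10^11) = 2.122×10^8 s.
Converting: 2.122×10^8 s ÷ 3.15576×10^7 s/year (365.25 × 86400) = 6.72 years.

t = 6.72 years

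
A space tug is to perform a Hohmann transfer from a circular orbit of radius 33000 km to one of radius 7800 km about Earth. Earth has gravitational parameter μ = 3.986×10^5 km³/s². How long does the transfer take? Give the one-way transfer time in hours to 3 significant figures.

The Hohmann ellipse has a_t = (r₁ + r₂)/2 = 20400 km.
Half the transfer-orbit period gives t = π√(a_t³/μ) = 14500 s.
Converting: 14500 s ÷ 3600 s/hour = 4.03 hours.

t = 4.03 hours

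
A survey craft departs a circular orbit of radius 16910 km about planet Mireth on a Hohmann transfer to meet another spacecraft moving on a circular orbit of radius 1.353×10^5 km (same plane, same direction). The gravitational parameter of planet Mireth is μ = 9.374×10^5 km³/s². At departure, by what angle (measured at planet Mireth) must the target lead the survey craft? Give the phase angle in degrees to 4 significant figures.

φ = 104.1°

The Hohmann ellipse has a_t = (r₁ + r₂)/2 = 76105 km.
Transfer time t = π√(a_t³/μ) = 68125.1 s.
The target's mean motion on its circular orbit is ω₂ = √(μ/r₂³) = 1.94543×10^-5 rad/s.
Angle swept by the target during transfer: ω₂·t = 1.32533 rad = 75.94°.
The survey craft traverses 180° on the transfer ellipse, so the target must lead by 180° − 75.94° = 104.1°.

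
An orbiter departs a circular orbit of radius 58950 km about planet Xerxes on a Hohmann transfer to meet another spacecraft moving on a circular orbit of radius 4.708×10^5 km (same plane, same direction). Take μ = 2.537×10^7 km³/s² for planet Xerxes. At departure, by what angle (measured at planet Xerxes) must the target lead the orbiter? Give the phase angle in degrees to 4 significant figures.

Semi-major axis of the transfer orbit: a_t = (58950 + 4.708×10^5)/2 = 2.64875×10^5 km.
The half-period of the transfer ellipse is t = π√(a_t³/μ) = 85026 s.
Target angular speed ω₂ = √(μ/r₂³) = 1.5592×10^-5 rad/s.
Angle swept by the target during transfer: ω₂·t = 1.3257 rad = 75.96°.
Arrival is 180° from departure on the ellipse, so φ = 180° − 75.96° = 104.0°.

φ = 104.0°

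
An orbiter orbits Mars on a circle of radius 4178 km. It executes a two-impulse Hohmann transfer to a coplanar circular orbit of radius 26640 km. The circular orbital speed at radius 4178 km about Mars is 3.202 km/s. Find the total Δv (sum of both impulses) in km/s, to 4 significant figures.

Δv = 1.616 km/s

From the circular-orbit relation v² = μ/r at r = 4178 km: μ = v²r = (3.202)² × 4178 = 42836.2 km³/s².
Transfer-ellipse semi-major axis a_t = (r₁ + r₂)/2 = (4178 + 26640)/2 = 15409 km.
Circular speed at r₁: v₁ = √(μ/r₁) = √(42836.2/4178) = 3.202 km/s.
Transfer-orbit speed at r₁ (v² = μ(2/r − 1/a)): v_p = √[μ(2/r₁ − 1/a_t)] = 4.210 km/s.
First burn Δv₁ = |v_p − v₁| = 1.008 km/s.
Circular speed at r₂: v₂ = √(μ/r₂) = 1.2681 km/s.
Transfer-orbit speed at r₂: v_a = √[μ(2/r₂ − 1/a_t)] = 0.66029 km/s.
Second burn Δv₂ = |v₂ − v_a| = 0.6078 km/s.
Total Δv = Δv₁ + Δv₂ = 1.616 km/s.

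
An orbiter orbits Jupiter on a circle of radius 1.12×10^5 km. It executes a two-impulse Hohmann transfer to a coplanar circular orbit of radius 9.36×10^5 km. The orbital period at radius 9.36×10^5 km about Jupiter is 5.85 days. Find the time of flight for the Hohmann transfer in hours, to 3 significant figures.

t = 29.4 hours

From Kepler's third law T² = 4π²r³/μ at r = 9.36×10^5 km, T = 5.85 days = 5.85 × 86400 s = 5.0544×10^5 s: μ = 4π²r³/T² = 1.26721×10^8 km³/s².
Semi-major axis of the transfer orbit: a_t = (1.120×10^5 + 9.360×10^5)/2 = 5.240×10^5 km.
Half the transfer-orbit period gives t = π√(a_t³/μ) = 1.059×10^5 s.
Converting: 1.059×10^5 s ÷ 3600 s/hour = 29.4 hours.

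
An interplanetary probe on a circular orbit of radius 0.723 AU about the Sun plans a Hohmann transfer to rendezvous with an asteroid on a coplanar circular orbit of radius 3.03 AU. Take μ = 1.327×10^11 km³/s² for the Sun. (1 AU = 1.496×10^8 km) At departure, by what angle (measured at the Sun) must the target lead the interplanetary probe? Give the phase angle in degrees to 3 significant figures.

φ = 92.3°

In km: r₁ = 0.723 × 1.496×10^8 = 1.081608×10^8 km; r₂ = 3.03 × 1.496×10^8 = 4.53288×10^8 km.
The Hohmann ellipse has a_t = (r₁ + r₂)/2 = 2.807244×10^8 km.
Transfer time t = π√(a_t³/μ) = 4.056×10^7 s.
Target angular speed ω₂ = √(μ/r₂³) = 3.775×10^-8 rad/s.
Angle swept by the target during transfer: ω₂·t = 1.5311 rad = 87.73°.
Arrival is 180° from departure on the ellipse, so φ = 180° − 87.73° = 92.3°.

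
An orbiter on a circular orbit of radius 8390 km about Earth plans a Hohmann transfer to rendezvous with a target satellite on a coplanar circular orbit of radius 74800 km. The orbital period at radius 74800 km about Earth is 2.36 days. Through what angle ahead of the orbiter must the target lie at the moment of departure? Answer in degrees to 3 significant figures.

φ = 105°

From Kepler's third law T² = 4π²r³/μ at r = 74800 km, T = 2.36 days = 2.36 × 86400 s = 2.03904×10^5 s: μ = 4π²r³/T² = 3.97386×10^5 km³/s².
The Hohmann ellipse has a_t = (r₁ + r₂)/2 = 41595 km.
Transfer time t = π√(a_t³/μ) = 42277 s.
Target angular speed ω₂ = √(μ/r₂³) = 3.0814×10^-5 rad/s.
Angle swept by the target during transfer: ω₂·t = 1.3027 rad = 74.64°.
The orbiter traverses 180° on the transfer ellipse, so the target must lead by 180° − 74.64° = 105°.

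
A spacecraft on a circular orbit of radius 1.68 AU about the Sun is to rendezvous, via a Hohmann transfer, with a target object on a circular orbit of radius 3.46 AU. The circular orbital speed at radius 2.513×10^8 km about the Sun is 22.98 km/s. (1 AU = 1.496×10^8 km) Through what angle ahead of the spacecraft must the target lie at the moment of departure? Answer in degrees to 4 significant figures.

From the circular-orbit relation v² = μ/r at r = 2.513×10^8 km: μ = v²r = (22.98)² × 2.513×10^8 = 1.32707×10^11 km³/s².
In km: r₁ = 1.68 × 1.496×10^8 = 2.51328×10^8 km; r₂ = 3.46 × 1.496×10^8 = 5.17616×10^8 km.
Transfer-ellipse semi-major axis a_t = (r₁ + r₂)/2 = (2.51328×10^8 + 5.17616×10^8)/2 = 3.84472×10^8 km.
The half-period of the transfer ellipse is t = π√(a_t³/μ) = 6.5013×10^7 s.
Target angular speed ω₂ = √(μ/r₂³) = 3.0934×10^-8 rad/s.
Angle swept by the target during transfer: ω₂·t = 2.0111 rad = 115.23°.
Arrival is 180° from departure on the ellipse, so φ = 180° − 115.23° = 64.77°.

φ = 64.77°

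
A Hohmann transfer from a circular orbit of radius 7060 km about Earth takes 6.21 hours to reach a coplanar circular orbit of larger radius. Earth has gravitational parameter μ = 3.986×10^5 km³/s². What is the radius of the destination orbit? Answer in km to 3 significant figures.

r₂ = 47400 km

Transfer time t = 6.21 hours = 22356 s, and t = π√(a_t³/μ).
So a_t = (μ t²/π²)^(1/3) = (3.986×10^5 × (22356)² / π²)^(1/3) = 27228 km.
Since a_t = (r₁ + r₂)/2, r₂ = 2a_t − r₁ = 2×27228 − 7060 = 47396 km.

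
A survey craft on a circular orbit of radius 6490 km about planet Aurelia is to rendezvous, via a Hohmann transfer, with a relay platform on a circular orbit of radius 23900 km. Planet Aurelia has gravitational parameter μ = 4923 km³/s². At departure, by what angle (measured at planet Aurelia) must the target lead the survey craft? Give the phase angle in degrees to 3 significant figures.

φ = 88.8°

Transfer-ellipse semi-major axis a_t = (r₁ + r₂)/2 = (6490 + 23900)/2 = 15195 km.
Transfer time t = π√(a_t³/μ) = 83866 s.
Target angular speed ω₂ = √(μ/r₂³) = 1.8990×10^-5 rad/s.
Angle swept by the target during transfer: ω₂·t = 1.5926 rad = 91.249°.
Arrival is 180° from departure on the ellipse, so φ = 180° − 91.249° = 88.8°.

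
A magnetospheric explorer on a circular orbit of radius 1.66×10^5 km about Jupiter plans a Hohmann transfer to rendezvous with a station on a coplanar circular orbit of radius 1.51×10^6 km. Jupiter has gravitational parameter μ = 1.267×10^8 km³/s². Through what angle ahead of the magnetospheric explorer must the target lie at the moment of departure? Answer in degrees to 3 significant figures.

φ = 106°

The Hohmann ellipse has a_t = (r₁ + r₂)/2 = 8.380×10^5 km.
Transfer time t = π√(a_t³/μ) = 2.14105×10^5 s.
Target angular speed ω₂ = √(μ/r₂³) = 6.06629×10^-6 rad/s.
Angle swept by the target during transfer: ω₂·t = 1.2988 rad = 74.42°.
The magnetospheric explorer traverses 180° on the transfer ellipse, so the target must lead by 180° − 74.42° = 106°.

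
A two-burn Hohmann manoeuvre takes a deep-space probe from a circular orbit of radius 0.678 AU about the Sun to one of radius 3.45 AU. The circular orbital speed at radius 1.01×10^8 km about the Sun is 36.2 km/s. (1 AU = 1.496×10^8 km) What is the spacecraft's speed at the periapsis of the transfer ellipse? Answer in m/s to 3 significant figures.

From the circular-orbit relation v² = μ/r at r = 1.01×10^8 km: μ = v²r = (36.2)² × 1.01×10^8 = 1.32354×10^11 km³/s².
In km: r₁ = 0.678 × 1.496×10^8 = 1.014288×10^8 km; r₂ = 3.45 × 1.496×10^8 = 5.1612×10^8 km.
Transfer-ellipse semi-major axis a_t = (r₁ + r₂)/2 = (1.014288×10^8 + 5.1612×10^8)/2 = 3.087744×10^8 km.
The periapsis of the transfer ellipse is at r = 1.014288×10^8 km.
Vis-viva: v = √[μ(2/r − 1/a_t)] = √[1.32354×10^11 × (2/1.014288×10^8 − 1/3.087744×10^8)] = 46.70 km/s.

v = 46700 m/s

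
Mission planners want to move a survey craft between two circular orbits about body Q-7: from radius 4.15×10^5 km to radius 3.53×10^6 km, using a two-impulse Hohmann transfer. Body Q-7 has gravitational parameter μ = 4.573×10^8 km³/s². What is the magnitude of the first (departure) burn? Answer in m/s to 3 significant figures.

Δv₁ = 11200 m/s

The Hohmann ellipse has a_t = (r₁ + r₂)/2 = 1.9725×10^6 km.
Circular speed at r = 4.150×10^5 km: v_c = √(μ/r) = 33.20 km/s.
Vis-viva on the transfer ellipse at r = 4.150×10^5 km gives v_t = √[μ(2/r − 1/a_t)] = 44.41 km/s.
Δv₁ = |v_t − v_c| = |44.41 − 33.20| = 11.21 km/s.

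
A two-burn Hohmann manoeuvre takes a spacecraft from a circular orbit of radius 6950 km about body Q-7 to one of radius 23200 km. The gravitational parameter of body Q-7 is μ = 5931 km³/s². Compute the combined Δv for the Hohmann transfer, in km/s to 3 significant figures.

Semi-major axis of the transfer orbit: a_t = (6950 + 23200)/2 = 15075 km.
Circular speed at r₁: v₁ = √(μ/r₁) = √(5931/6950) = 0.9238 km/s.
On the transfer ellipse at r₁, v² = μ(2/r − 1/a) gives v_p = √[μ(2/r₁ − 1/a_t)] = 1.146 km/s.
First burn Δv₁ = |v_p − v₁| = 0.2222 km/s.
At r₂, v₂ = √(μ/r₂) = 0.5056 km/s.
Transfer-orbit speed at r₂: v_a = √[μ(2/r₂ − 1/a_t)] = 0.3433 km/s.
Second burn Δv₂ = |v₂ − v_a| = 0.1623 km/s.
Total Δv = Δv₁ + Δv₂ = 0.3845 km/s.

Δv = 0.385 km/s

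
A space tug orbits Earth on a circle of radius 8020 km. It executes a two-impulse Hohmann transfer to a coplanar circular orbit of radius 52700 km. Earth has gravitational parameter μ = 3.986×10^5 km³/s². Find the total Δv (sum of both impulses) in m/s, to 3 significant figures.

Δv = 3580 m/s

Semi-major axis of the transfer orbit: a_t = (8020 + 52700)/2 = 30360 km.
Circular speed at r₁: v₁ = √(μ/r₁) = √(3.986×10^5/8020) = 7.050 km/s.
On the transfer ellipse at r₁, v² = μ(2/r − 1/a) gives v_p = √[μ(2/r₁ − 1/a_t)] = 9.288 km/s.
First burn Δv₁ = |v_p − v₁| = 2.238 km/s.
Circular speed at r₂: v₂ = √(μ/r₂) = 2.7502 km/s.
Transfer-orbit speed at r₂: v_a = √[μ(2/r₂ − 1/a_t)] = 1.4135 km/s.
Second burn Δv₂ = |v₂ − v_a| = 1.337 km/s.
Δv = Δv₁ + Δv₂ = 2.238 + 1.337 = 3.575 km/s.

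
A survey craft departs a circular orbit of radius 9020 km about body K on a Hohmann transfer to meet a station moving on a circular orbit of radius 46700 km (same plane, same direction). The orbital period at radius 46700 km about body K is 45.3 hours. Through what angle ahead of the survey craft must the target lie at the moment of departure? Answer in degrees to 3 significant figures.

From Kepler's third law T² = 4π²r³/μ at r = 46700 km, T = 45.3 hours = 45.3 × 3600 s = 1.6308×10^5 s: μ = 4π²r³/T² = 1.51185×10^5 km³/s².
Semi-major axis of the transfer orbit: a_t = (9020 + 46700)/2 = 27860 km.
Transfer time t = π√(a_t³/μ) = 37570 s.
The target's mean motion on its circular orbit is ω₂ = √(μ/r₂³) = 3.853×10^-5 rad/s.
Angle swept by the target during transfer: ω₂·t = 1.4476 rad = 82.94°.
Arrival is 180° from departure on the ellipse, so φ = 180° − 82.94° = 97.1°.

φ = 97.1°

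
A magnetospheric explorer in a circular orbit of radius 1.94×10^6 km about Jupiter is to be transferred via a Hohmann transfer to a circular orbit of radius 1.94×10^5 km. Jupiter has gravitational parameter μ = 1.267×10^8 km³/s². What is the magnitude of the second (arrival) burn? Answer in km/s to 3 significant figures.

Δv₂ = 8.90 km/s

Semi-major axis of the transfer orbit: a_t = (1.940×10^6 + 1.940×10^5)/2 = 1.067×10^6 km.
On the circular orbit at r = 1.940×10^5 km, v_c = √(μ/r) = 25.5557 km/s.
Transfer-orbit speed at the same r (vis-viva, a = a_t): v_t = √[μ(2/r − 1/a_t)] = 34.4593 km/s.
Δv₂ = |v_t − v_c| = |34.4593 − 25.5557| = 8.904 km/s.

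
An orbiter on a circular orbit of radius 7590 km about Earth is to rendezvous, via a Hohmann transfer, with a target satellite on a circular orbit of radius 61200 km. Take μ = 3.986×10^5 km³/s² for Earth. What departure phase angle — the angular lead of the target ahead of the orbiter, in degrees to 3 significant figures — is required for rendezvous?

The Hohmann ellipse has a_t = (r₁ + r₂)/2 = 34395 km.
Transfer time t = π√(a_t³/μ) = 31740 s.
Target angular speed ω₂ = √(μ/r₂³) = 4.170×10^-5 rad/s.
Angle swept by the target during transfer: ω₂·t = 1.3236 rad = 75.84°.
The orbiter traverses 180° on the transfer ellipse, so the target must lead by 180° − 75.84° = 104°.

φ = 104°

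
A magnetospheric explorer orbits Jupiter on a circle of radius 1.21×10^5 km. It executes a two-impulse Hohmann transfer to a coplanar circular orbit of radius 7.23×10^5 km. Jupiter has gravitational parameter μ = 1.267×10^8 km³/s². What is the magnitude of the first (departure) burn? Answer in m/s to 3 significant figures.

Δv₁ = 10000 m/s

Transfer-ellipse semi-major axis a_t = (r₁ + r₂)/2 = (1.210×10^5 + 7.230×10^5)/2 = 4.220×10^5 km.
Circular speed at r = 1.210×10^5 km: v_c = √(μ/r) = 32.359 km/s.
Vis-viva on the transfer ellipse at r = 1.210×10^5 km gives v_t = √[μ(2/r − 1/a_t)] = 42.355 km/s.
Δv₁ = |v_t − v_c| = |42.355 − 32.359| = 9.996 km/s.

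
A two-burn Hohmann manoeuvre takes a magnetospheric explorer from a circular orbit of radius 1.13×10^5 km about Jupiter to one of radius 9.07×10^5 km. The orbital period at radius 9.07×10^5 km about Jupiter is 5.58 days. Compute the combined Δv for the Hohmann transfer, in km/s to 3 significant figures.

From Kepler's third law T² = 4π²r³/μ at r = 9.07×10^5 km, T = 5.58 days = 5.58 × 86400 s = 4.82112×10^5 s: μ = 4π²r³/T² = 1.26732×10^8 km³/s².
Transfer-ellipse semi-major axis a_t = (r₁ + r₂)/2 = (1.130×10^5 + 9.070×10^5)/2 = 5.100×10^5 km.
At r₁ the circular-orbit speed is v₁ = √(μ/r₁) = 33.49 km/s.
Transfer-orbit speed at r₁ (v² = μ(2/r − 1/a)): v_p = √[μ(2/r₁ − 1/a_t)] = 44.66 km/s.
First burn Δv₁ = |v_p − v₁| = 11.17 km/s.
Circular speed at r₂: v₂ = √(μ/r₂) = 11.821 km/s.
Transfer-orbit speed at r₂: v_a = √[μ(2/r₂ − 1/a_t)] = 5.5641 km/s.
Second burn Δv₂ = |v₂ − v_a| = 6.257 km/s.
Total Δv = Δv₁ + Δv₂ = 17.43 km/s.

Δv = 17.4 km/s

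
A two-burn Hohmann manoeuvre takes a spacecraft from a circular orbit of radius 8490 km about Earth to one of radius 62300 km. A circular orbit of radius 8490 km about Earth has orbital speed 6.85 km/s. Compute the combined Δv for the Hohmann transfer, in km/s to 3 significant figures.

From the circular-orbit relation v² = μ/r at r = 8490 km: μ = v²r = (6.85)² × 8490 = 3.98372×10^5 km³/s².
The Hohmann ellipse has a_t = (r₁ + r₂)/2 = 35395 km.
Circular speed at r₁: v₁ = √(μ/r₁) = √(3.98372×10^5/8490) = 6.850 km/s.
Transfer-orbit speed at r₁ (vis-viva equation): v_p = √[μ(2/r₁ − 1/a_t)] = 9.088 km/s.
First burn Δv₁ = |v_p − v₁| = 2.238 km/s.
At r₂, v₂ = √(μ/r₂) = 2.5287 km/s.
Transfer-orbit speed at r₂: v_a = √[μ(2/r₂ − 1/a_t)] = 1.2385 km/s.
Second burn Δv₂ = |v₂ − v_a| = 1.290 km/s.
Δv = Δv₁ + Δv₂ = 2.238 + 1.290 = 3.528 km/s.

Δv = 3.53 km/s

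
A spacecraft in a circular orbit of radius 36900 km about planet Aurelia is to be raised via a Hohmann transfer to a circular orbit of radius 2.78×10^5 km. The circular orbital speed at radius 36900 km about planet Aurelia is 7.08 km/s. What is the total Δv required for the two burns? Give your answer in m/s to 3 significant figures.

Δv = 3660 m/s

From the circular-orbit relation v² = μ/r at r = 36900 km: μ = v²r = (7.08)² × 36900 = 1.84966×10^6 km³/s².
Transfer-ellipse semi-major axis a_t = (r₁ + r₂)/2 = (36900 + 2.780×10^5)/2 = 1.5745×10^5 km.
At r₁ the circular-orbit speed is v₁ = √(μ/r₁) = 7.0800 km/s.
On the transfer ellipse at r₁, vis-viva gives v_p = √[μ(2/r₁ − 1/a_t)] = 9.4077 km/s.
First burn Δv₁ = |v_p − v₁| = 2.3277 km/s.
Circular speed at r₂: v₂ = √(μ/r₂) = 2.5794 km/s.
Transfer-orbit speed at r₂: v_a = √[μ(2/r₂ − 1/a_t)] = 1.2487 km/s.
Second burn Δv₂ = |v₂ − v_a| = 1.3307 km/s.
Δv = Δv₁ + Δv₂ = 2.3277 + 1.3307 = 3.658 km/s.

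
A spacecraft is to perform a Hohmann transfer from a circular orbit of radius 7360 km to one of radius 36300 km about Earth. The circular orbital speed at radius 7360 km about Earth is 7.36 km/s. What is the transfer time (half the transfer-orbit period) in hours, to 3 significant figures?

From the circular-orbit relation v² = μ/r at r = 7360 km: μ = v²r = (7.36)² × 7360 = 3.98688×10^5 km³/s².
Transfer-ellipse semi-major axis a_t = (r₁ + r₂)/2 = (7360 + 36300)/2 = 21830 km.
Transfer time t = π√(a_t³/μ) = π√((21830)³ / 3.98688×10^5) = 16050 s.
Converting: 16050 s ÷ 3600 s/hour = 4.46 hours.

t = 4.46 hours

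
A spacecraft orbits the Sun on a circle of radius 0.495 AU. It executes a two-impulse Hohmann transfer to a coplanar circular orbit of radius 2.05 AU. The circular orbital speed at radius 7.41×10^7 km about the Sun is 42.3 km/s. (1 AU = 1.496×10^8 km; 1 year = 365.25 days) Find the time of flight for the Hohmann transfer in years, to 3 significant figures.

From the circular-orbit relation v² = μ/r at r = 7.41×10^7 km: μ = v²r = (42.3)² × 7.41×10^7 = 1.32586×10^11 km³/s².
In km: r₁ = 0.495 × 1.496×10^8 = 7.4052×10^7 km; r₂ = 2.05 × 1.496×10^8 = 3.0668×10^8 km.
Semi-major axis of the transfer orbit: a_t = (7.4052×10^7 + 3.0668×10^8)/2 = 1.90366×10^8 km.
Transfer time t = π√(a_t³/μ) = π√((1.90366×10^8)³ / 1.32586×10^11) = 2.266×10^7 s.
Converting: 2.266×10^7 s ÷ 3.15576×10^7 s/year (365.25 × 86400) = 0.718 years.

t = 0.718 years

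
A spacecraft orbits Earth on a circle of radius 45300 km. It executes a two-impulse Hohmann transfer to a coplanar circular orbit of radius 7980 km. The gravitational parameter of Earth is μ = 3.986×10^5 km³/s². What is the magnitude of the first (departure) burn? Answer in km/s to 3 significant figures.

Transfer-ellipse semi-major axis a_t = (r₁ + r₂)/2 = (45300 + 7980)/2 = 26640 km.
Circular speed at r = 45300 km: v_c = √(μ/r) = 2.9663 km/s.
Vis-viva on the transfer ellipse at r = 45300 km gives v_t = √[μ(2/r − 1/a_t)] = 1.6235 km/s.
Δv₁ = |v_t − v_c| = |1.6235 − 2.9663| = 1.343 km/s.

Δv₁ = 1.34 km/s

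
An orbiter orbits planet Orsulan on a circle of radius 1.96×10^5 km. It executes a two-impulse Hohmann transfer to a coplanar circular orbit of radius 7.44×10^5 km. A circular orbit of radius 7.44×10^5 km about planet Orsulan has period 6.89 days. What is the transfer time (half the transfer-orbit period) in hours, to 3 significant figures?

t = 41.5 hours

From Kepler's third law T² = 4π²r³/μ at r = 7.44×10^5 km, T = 6.89 days = 6.89 × 86400 s = 5.95296×10^5 s: μ = 4π²r³/T² = 4.58789×10^7 km³/s².
Transfer-ellipse semi-major axis a_t = (r₁ + r₂)/2 = (1.960×10^5 + 7.440×10^5)/2 = 4.700×10^5 km.
Transfer time t = π√(a_t³/μ) = π√((4.700×10^5)³ / 4.58789×10^7) = 1.494×10^5 s.
Converting: 1.494×10^5 s ÷ 3600 s/hour = 41.5 hours.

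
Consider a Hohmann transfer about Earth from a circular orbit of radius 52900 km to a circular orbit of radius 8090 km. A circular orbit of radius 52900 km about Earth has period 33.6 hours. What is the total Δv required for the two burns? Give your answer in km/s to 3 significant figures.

Δv = 3.56 km/s

From Kepler's third law T² = 4π²r³/μ at r = 52900 km, T = 33.6 hours = 33.6 × 3600 s = 1.2096×10^5 s: μ = 4π²r³/T² = 3.99432×10^5 km³/s².
The Hohmann ellipse has a_t = (r₁ + r₂)/2 = 30495 km.
At r₁ the circular-orbit speed is v₁ = √(μ/r₁) = 2.748 km/s.
Transfer-orbit speed at r₁ (v² = μ(2/r − 1/a)): v_a = √[μ(2/r₁ − 1/a_t)] = 1.415 km/s.
First burn Δv₁ = |v_a − v₁| = 1.333 km/s.
Circular speed at r₂: v₂ = √(μ/r₂) = 7.027 km/s.
Transfer-orbit speed at r₂: v_p = √[μ(2/r₂ − 1/a_t)] = 9.255 km/s.
Second burn Δv₂ = |v₂ − v_p| = 2.228 km/s.
Total Δv = Δv₁ + Δv₂ = 3.561 km/s.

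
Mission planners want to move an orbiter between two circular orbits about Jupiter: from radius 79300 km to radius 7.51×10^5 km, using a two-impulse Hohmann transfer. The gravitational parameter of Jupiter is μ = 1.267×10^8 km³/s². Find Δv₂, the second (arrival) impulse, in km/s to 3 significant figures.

Semi-major axis of the transfer orbit: a_t = (79300 + 7.510×10^5)/2 = 4.1515×10^5 km.
On the circular orbit at r = 7.510×10^5 km, v_c = √(μ/r) = 12.989 km/s.
Transfer-orbit speed at the same r (vis-viva, a = a_t): v_t = √[μ(2/r − 1/a_t)] = 5.6768 km/s.
Δv₂ = |v_t − v_c| = |5.6768 − 12.989| = 7.312 km/s.

Δv₂ = 7.31 km/s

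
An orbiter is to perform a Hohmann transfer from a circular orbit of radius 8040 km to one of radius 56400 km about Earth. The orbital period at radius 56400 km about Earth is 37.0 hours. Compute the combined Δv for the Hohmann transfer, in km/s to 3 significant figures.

From Kepler's third law T² = 4π²r³/μ at r = 56400 km, T = 37.0 hours = 37.0 × 3600 s = 1.332×10^5 s: μ = 4π²r³/T² = 3.99198×10^5 km³/s².
Transfer-ellipse semi-major axis a_t = (r₁ + r₂)/2 = (8040 + 56400)/2 = 32220 km.
Circular speed at r₁: v₁ = √(μ/r₁) = √(3.99198×10^5/8040) = 7.0464 km/s.
On the transfer ellipse at r₁, v² = μ(2/r − 1/a) gives v_p = √[μ(2/r₁ − 1/a_t)] = 9.3227 km/s.
First burn Δv₁ = |v_p − v₁| = 2.2763 km/s.
At r₂, v₂ = √(μ/r₂) = 2.66045 km/s.
Transfer-orbit speed at r₂: v_a = √[μ(2/r₂ − 1/a_t)] = 1.32898 km/s.
Second burn Δv₂ = |v₂ − v_a| = 1.3315 km/s.
Total Δv = Δv₁ + Δv₂ = 3.608 km/s.

Δv = 3.61 km/s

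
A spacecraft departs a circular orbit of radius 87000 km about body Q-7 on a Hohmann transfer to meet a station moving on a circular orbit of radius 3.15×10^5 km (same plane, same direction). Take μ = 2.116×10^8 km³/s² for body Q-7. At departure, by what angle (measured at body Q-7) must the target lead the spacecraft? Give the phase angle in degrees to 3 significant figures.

φ = 88.3°

Semi-major axis of the transfer orbit: a_t = (87000 + 3.150×10^5)/2 = 2.010×10^5 km.
Transfer time t = π√(a_t³/μ) = 19461.9 s.
The target's mean motion on its circular orbit is ω₂ = √(μ/r₂³) = 8.22796×10^-5 rad/s.
Angle swept by the target during transfer: ω₂·t = 1.60132 rad = 91.749°.
Arrival is 180° from departure on the ellipse, so φ = 180° − 91.749° = 88.3°.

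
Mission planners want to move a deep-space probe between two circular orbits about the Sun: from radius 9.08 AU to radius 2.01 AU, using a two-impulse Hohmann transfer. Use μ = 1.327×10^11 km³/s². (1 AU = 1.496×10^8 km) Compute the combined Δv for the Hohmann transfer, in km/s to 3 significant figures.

In km: r₁ = 9.08 × 1.496×10^8 = 1.358368×10^9 km; r₂ = 2.01 × 1.496×10^8 = 3.00696×10^8 km.
Semi-major axis of the transfer orbit: a_t = (1.358368×10^9 + 3.00696×10^8)/2 = 8.29532×10^8 km.
Circular speed at r₁: v₁ = √(μ/r₁) = √(1.327×10^11/1.358368×10^9) = 9.884 km/s.
Transfer-orbit speed at r₁ (vis-viva): v_a = √[μ(2/r₁ − 1/a_t)] = 5.951 km/s.
First burn Δv₁ = |v_a − v₁| = 3.933 km/s.
At r₂, v₂ = √(μ/r₂) = 21.007 km/s.
Transfer-orbit speed at r₂: v_p = √[μ(2/r₂ − 1/a_t)] = 26.882 km/s.
Second burn Δv₂ = |v₂ − v_p| = 5.875 km/s.
Δv = Δv₁ + Δv₂ = 3.933 + 5.875 = 9.808 km/s.

Δv = 9.81 km/s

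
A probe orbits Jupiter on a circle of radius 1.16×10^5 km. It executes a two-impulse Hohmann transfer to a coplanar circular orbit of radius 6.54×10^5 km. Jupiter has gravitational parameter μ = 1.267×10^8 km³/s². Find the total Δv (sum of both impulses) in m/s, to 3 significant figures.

Δv = 16300 m/s

Semi-major axis of the transfer orbit: a_t = (1.160×10^5 + 6.540×10^5)/2 = 3.850×10^5 km.
At r₁ the circular-orbit speed is v₁ = √(μ/r₁) = 33.049 km/s.
Transfer-orbit speed at r₁ (vis-viva equation): v_p = √[μ(2/r₁ − 1/a_t)] = 43.074 km/s.
First burn Δv₁ = |v_p − v₁| = 10.025 km/s.
At r₂, v₂ = √(μ/r₂) = 13.9187 km/s.
Transfer-orbit speed at r₂: v_a = √[μ(2/r₂ − 1/a_t)] = 7.64008 km/s.
Second burn Δv₂ = |v₂ − v_a| = 6.2786 km/s.
Δv = Δv₁ + Δv₂ = 10.025 + 6.2786 = 16.30 km/s.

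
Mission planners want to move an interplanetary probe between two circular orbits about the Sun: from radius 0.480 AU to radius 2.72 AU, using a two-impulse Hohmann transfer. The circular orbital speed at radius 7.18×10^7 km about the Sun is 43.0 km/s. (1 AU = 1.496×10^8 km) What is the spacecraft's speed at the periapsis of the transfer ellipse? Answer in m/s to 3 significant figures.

From the circular-orbit relation v² = μ/r at r = 7.18×10^7 km: μ = v²r = (43.0)² × 7.18×10^7 = 1.32758×10^11 km³/s².
In km: r₁ = 0.480 × 1.496×10^8 = 7.1808×10^7 km; r₂ = 2.72 × 1.496×10^8 = 4.06912×10^8 km.
The Hohmann ellipse has a_t = (r₁ + r₂)/2 = 2.3936×10^8 km.
The periapsis of the transfer ellipse is at r = 7.1808×10^7 km.
From the vis-viva equation, v = √[μ(2/r − 1/a_t)] = 56.06 km/s.

v = 56100 m/s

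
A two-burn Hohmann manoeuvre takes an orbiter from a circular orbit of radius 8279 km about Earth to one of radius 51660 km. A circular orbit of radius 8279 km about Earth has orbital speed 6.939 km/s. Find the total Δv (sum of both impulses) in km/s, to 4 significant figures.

Δv = 3.489 km/s

From the circular-orbit relation v² = μ/r at r = 8279 km: μ = v²r = (6.939)² × 8279 = 3.98632×10^5 km³/s².
Transfer-ellipse semi-major axis a_t = (r₁ + r₂)/2 = (8279 + 51660)/2 = 29969.5 km.
Circular speed at r₁: v₁ = √(μ/r₁) = √(3.98632×10^5/8279) = 6.939 km/s.
On the transfer ellipse at r₁, v² = μ(2/r − 1/a) gives v_p = √[μ(2/r₁ − 1/a_t)] = 9.110 km/s.
First burn Δv₁ = |v_p − v₁| = 2.171 km/s.
At r₂, v₂ = √(μ/r₂) = 2.778 km/s.
Transfer-orbit speed at r₂: v_a = √[μ(2/r₂ − 1/a_t)] = 1.460 km/s.
Second burn Δv₂ = |v₂ − v_a| = 1.318 km/s.
Total Δv = Δv₁ + Δv₂ = 3.489 km/s.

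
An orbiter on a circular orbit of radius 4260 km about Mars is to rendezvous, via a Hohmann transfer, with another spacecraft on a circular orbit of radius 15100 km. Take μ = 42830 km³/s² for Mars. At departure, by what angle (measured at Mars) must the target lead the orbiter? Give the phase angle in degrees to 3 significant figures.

φ = 87.6°

Semi-major axis of the transfer orbit: a_t = (4260 + 15100)/2 = 9680 km.
The half-period of the transfer ellipse is t = π√(a_t³/μ) = 14457.4 s.
The target's mean motion on its circular orbit is ω₂ = √(μ/r₂³) = 1.11534×10^-4 rad/s.
Angle swept by the target during transfer: ω₂·t = 1.6125 rad = 92.39°.
The orbiter traverses 180° on the transfer ellipse, so the target must lead by 180° − 92.39° = 87.6°.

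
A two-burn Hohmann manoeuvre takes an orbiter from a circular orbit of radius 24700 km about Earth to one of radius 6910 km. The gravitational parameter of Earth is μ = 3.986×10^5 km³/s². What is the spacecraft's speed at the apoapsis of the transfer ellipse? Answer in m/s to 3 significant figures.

v = 2660 m/s

Transfer-ellipse semi-major axis a_t = (r₁ + r₂)/2 = (24700 + 6910)/2 = 15805 km.
At apoapsis, r = 24700 km.
Vis-viva: v = √[μ(2/r − 1/a_t)] = √[3.986×10^5 × (2/24700 − 1/15805)] = 2.656 km/s.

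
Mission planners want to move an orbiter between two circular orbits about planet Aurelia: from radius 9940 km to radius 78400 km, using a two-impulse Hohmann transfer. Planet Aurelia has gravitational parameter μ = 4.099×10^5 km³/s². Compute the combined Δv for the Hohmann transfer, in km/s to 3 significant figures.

Δv = 3.34 km/s

Transfer-ellipse semi-major axis a_t = (r₁ + r₂)/2 = (9940 + 78400)/2 = 44170 km.
Circular speed at r₁: v₁ = √(μ/r₁) = √(4.099×10^5/9940) = 6.4216 km/s.
Transfer-orbit speed at r₁ (vis-viva): v_p = √[μ(2/r₁ − 1/a_t)] = 8.5554 km/s.
First burn Δv₁ = |v_p − v₁| = 2.134 km/s.
At r₂, v₂ = √(μ/r₂) = 2.287 km/s.
Transfer-orbit speed at r₂: v_a = √[μ(2/r₂ − 1/a_t)] = 1.085 km/s.
Second burn Δv₂ = |v₂ − v_a| = 1.202 km/s.
Total Δv = Δv₁ + Δv₂ = 3.336 km/s.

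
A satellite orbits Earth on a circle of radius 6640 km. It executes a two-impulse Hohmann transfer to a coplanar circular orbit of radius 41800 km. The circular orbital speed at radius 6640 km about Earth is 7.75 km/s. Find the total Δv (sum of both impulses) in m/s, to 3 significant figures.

Δv = 3900 m/s

From the circular-orbit relation v² = μ/r at r = 6640 km: μ = v²r = (7.75)² × 6640 = 3.98815×10^5 km³/s².
The Hohmann ellipse has a_t = (r₁ + r₂)/2 = 24220 km.
At r₁ the circular-orbit speed is v₁ = √(μ/r₁) = 7.7500 km/s.
Transfer-orbit speed at r₁ (vis-viva equation): v_p = √[μ(2/r₁ − 1/a_t)] = 10.181 km/s.
First burn Δv₁ = |v_p − v₁| = 2.431 km/s.
At r₂, v₂ = √(μ/r₂) = 3.089 km/s.
Transfer-orbit speed at r₂: v_a = √[μ(2/r₂ − 1/a_t)] = 1.617 km/s.
Second burn Δv₂ = |v₂ − v_a| = 1.472 km/s.
Δv = Δv₁ + Δv₂ = 2.431 + 1.472 = 3.903 km/s.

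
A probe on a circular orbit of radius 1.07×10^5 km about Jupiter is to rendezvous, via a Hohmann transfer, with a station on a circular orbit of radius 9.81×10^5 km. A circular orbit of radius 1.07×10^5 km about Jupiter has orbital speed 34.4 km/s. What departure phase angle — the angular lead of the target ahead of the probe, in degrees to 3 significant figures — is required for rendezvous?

φ = 106°

From the circular-orbit relation v² = μ/r at r = 1.07×10^5 km: μ = v²r = (34.4)² × 1.07×10^5 = 1.26620×10^8 km³/s².
Semi-major axis of the transfer orbit: a_t = (1.070×10^5 + 9.810×10^5)/2 = 5.440×10^5 km.
The half-period of the transfer ellipse is t = π√(a_t³/μ) = 1.1202×10^5 s.
The target's mean motion on its circular orbit is ω₂ = √(μ/r₂³) = 1.1581×10^-5 rad/s.
Angle swept by the target during transfer: ω₂·t = 1.2973 rad = 74.33°.
The probe traverses 180° on the transfer ellipse, so the target must lead by 180° − 74.33° = 106°.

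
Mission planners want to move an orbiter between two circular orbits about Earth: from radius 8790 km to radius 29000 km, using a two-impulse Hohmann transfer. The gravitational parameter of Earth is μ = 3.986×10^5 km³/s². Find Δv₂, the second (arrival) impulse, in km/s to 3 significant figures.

Δv₂ = 1.18 km/s

The Hohmann ellipse has a_t = (r₁ + r₂)/2 = 18895 km.
On the circular orbit at r = 29000 km, v_c = √(μ/r) = 3.7074 km/s.
Transfer-orbit speed at the same r (vis-viva, a = a_t): v_t = √[μ(2/r − 1/a_t)] = 2.5287 km/s.
Δv₂ = |v_t − v_c| = |2.5287 − 3.7074| = 1.179 km/s.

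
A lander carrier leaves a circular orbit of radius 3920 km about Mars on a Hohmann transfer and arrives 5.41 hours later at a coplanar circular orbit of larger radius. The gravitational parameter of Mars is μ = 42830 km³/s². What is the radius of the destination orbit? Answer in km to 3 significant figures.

r₂ = 19700 km

Transfer time t = 5.41 hours = 19476 s, and t = π√(a_t³/μ).
So a_t = (μ t²/π²)^(1/3) = (42830 × (19476)² / π²)^(1/3) = 11807 km.
Since a_t = (r₁ + r₂)/2, r₂ = 2a_t − r₁ = 2×11807 − 3920 = 19694 km.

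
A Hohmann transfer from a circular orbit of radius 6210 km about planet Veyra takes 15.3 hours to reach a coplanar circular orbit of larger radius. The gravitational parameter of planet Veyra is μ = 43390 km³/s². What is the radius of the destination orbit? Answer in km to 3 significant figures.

r₂ = 41200 km

Transfer time t = 15.3 hours = 55080 s, and t = π√(a_t³/μ).
So a_t = (μ t²/π²)^(1/3) = (43390 × (55080)² / π²)^(1/3) = 23715 km.
Since a_t = (r₁ + r₂)/2, r₂ = 2a_t − r₁ = 2×23715 − 6210 = 41220 km.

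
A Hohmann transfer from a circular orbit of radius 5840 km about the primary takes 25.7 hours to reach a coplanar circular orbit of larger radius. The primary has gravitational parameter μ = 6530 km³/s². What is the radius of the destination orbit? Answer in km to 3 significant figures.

r₂ = 29800 km

Transfer time t = 25.7 hours = 92520 s, and t = π√(a_t³/μ).
So a_t = (μ t²/π²)^(1/3) = (6530 × (92520)² / π²)^(1/3) = 17825 km.
Since a_t = (r₁ + r₂)/2, r₂ = 2a_t − r₁ = 2×17825 − 5840 = 29810 km.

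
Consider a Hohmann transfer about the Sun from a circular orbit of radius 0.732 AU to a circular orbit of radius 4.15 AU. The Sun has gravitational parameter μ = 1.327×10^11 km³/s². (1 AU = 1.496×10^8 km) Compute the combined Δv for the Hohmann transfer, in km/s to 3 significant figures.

Δv = 17.2 km/s

In km: r₁ = 0.732 × 1.496×10^8 = 1.095072×10^8 km; r₂ = 4.15 × 1.496×10^8 = 6.2084×10^8 km.
Semi-major axis of the transfer orbit: a_t = (1.095072×10^8 + 6.2084×10^8)/2 = 3.651736×10^8 km.
At r₁ the circular-orbit speed is v₁ = √(μ/r₁) = 34.81 km/s.
Transfer-orbit speed at r₁ (vis-viva): v_p = √[μ(2/r₁ − 1/a_t)] = 45.39 km/s.
First burn Δv₁ = |v_p − v₁| = 10.58 km/s.
Circular speed at r₂: v₂ = √(μ/r₂) = 14.62 km/s.
Transfer-orbit speed at r₂: v_a = √[μ(2/r₂ − 1/a_t)] = 8.006 km/s.
Second burn Δv₂ = |v₂ − v_a| = 6.614 km/s.
Total Δv = Δv₁ + Δv₂ = 17.19 km/s.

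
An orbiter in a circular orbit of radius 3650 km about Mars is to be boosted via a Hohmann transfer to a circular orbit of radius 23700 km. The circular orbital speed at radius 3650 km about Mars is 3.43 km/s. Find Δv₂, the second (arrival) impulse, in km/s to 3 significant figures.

Δv₂ = 0.651 km/s

From the circular-orbit relation v² = μ/r at r = 3650 km: μ = v²r = (3.43)² × 3650 = 42941.9 km³/s².
Semi-major axis of the transfer orbit: a_t = (3650 + 23700)/2 = 13675 km.
Circular speed at r = 23700 km: v_c = √(μ/r) = 1.346 km/s.
Transfer-orbit speed at the same r (vis-viva, a = a_t): v_t = √[μ(2/r − 1/a_t)] = 0.6954 km/s.
Δv₂ = |v_t − v_c| = |0.6954 − 1.346| = 0.6506 km/s.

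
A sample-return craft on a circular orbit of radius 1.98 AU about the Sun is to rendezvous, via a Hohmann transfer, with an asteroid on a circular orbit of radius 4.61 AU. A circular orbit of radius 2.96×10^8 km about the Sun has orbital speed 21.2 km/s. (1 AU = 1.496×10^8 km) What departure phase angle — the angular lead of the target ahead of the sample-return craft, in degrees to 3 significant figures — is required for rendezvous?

φ = 71.2°

From the circular-orbit relation v² = μ/r at r = 2.96×10^8 km: μ = v²r = (21.2)² × 2.96×10^8 = 1.33034×10^11 km³/s².
In km: r₁ = 1.98 × 1.496×10^8 = 2.96208×10^8 km; r₂ = 4.61 × 1.496×10^8 = 6.89656×10^8 km.
The Hohmann ellipse has a_t = (r₁ + r₂)/2 = 4.92932×10^8 km.
The half-period of the transfer ellipse is t = π√(a_t³/μ) = 9.426×10^7 s.
The target's mean motion on its circular orbit is ω₂ = √(μ/r₂³) = 2.014×10^-8 rad/s.
Angle swept by the target during transfer: ω₂·t = 1.8984 rad = 108.8°.
The sample-return craft traverses 180° on the transfer ellipse, so the target must lead by 180° − 108.8° = 71.2°.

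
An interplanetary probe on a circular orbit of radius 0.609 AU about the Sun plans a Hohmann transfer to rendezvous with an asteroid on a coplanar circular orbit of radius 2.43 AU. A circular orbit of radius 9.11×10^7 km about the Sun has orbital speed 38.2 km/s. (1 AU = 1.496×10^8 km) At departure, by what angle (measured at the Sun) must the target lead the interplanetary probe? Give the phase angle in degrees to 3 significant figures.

φ = 91.0°

From the circular-orbit relation v² = μ/r at r = 9.11×10^7 km: μ = v²r = (38.2)² × 9.11×10^7 = 1.32937×10^11 km³/s².
In km: r₁ = 0.609 × 1.496×10^8 = 9.11064×10^7 km; r₂ = 2.43 × 1.496×10^8 = 3.63528×10^8 km.
The Hohmann ellipse has a_t = (r₁ + r₂)/2 = 2.273172×10^8 km.
The half-period of the transfer ellipse is t = π√(a_t³/μ) = 2.9531×10^7 s.
The target's mean motion on its circular orbit is ω₂ = √(μ/r₂³) = 5.2604×10^-8 rad/s.
Angle swept by the target during transfer: ω₂·t = 1.5534 rad = 89.00°.
The interplanetary probe traverses 180° on the transfer ellipse, so the target must lead by 180° − 89.00° = 91.0°.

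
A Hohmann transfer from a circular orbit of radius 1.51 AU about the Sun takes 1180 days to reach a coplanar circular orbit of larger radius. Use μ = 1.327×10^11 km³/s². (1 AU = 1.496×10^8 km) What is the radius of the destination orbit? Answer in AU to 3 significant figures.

r₂ = 5.43 AU

In km: r₁ = 1.51 × 1.496×10^8 = 2.25896×10^8 km.
Transfer time t = 1180 days = 1.01952×10^8 s, and t = π√(a_t³/μ).
So a_t = (μ t²/π²)^(1/3) = (1.327×10^11 × (1.01952×10^8)² / π²)^(1/3) = 5.1894×10^8 km.
Since a_t = (r₁ + r₂)/2, r₂ = 2a_t − r₁ = 2×5.1894×10^8 − 2.25896×10^8 = 8.11984×10^8 km.
In AU: r₂ = 8.11984×10^8 / 1.496×10^8 = 5.43 AU.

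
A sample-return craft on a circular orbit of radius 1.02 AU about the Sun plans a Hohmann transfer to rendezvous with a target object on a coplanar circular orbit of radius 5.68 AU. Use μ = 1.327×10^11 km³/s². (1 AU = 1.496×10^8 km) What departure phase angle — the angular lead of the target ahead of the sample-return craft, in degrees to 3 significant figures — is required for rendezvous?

In km: r₁ = 1.02 × 1.496×10^8 = 1.52592×10^8 km; r₂ = 5.68 × 1.496×10^8 = 8.49728×10^8 km.
Transfer-ellipse semi-major axis a_t = (r₁ + r₂)/2 = (1.52592×10^8 + 8.49728×10^8)/2 = 5.0116×10^8 km.
The half-period of the transfer ellipse is t = π√(a_t³/μ) = 9.676×10^7 s.
Target angular speed ω₂ = √(μ/r₂³) = 1.471×10^-8 rad/s.
Angle swept by the target during transfer: ω₂·t = 1.423 rad = 81.53°.
The sample-return craft traverses 180° on the transfer ellipse, so the target must lead by 180° − 81.53° = 98.5°.

φ = 98.5°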